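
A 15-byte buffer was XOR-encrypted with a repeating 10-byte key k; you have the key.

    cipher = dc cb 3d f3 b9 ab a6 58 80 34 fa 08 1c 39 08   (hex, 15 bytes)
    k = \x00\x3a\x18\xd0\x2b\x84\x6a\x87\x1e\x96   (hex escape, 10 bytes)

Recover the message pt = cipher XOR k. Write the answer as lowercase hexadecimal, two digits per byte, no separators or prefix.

dcf12523922fccdf9ea2fa3204e923

The 10-byte key repeats, so the effective keystream is 00 3a 18 d0 2b 84 6a 87 1e 96 00 3a 18 d0 2b.
byte 0: 11011100 ⊕ 00000000 = 11011100
byte 1: 11001011 ⊕ 00111010 = 11110001
byte 2: 00111101 ⊕ 00011000 = 00100101
byte 3: 11110011 ⊕ 11010000 = 00100011
byte 4: 10111001 ⊕ 00101011 = 10010010
byte 5: 10101011 ⊕ 10000100 = 00101111
byte 6: 10100110 ⊕ 01101010 = 11001100
byte 7: 01011000 ⊕ 10000111 = 11011111
byte 8: 10000000 ⊕ 00011110 = 10011110
byte 9: 00110100 ⊕ 10010110 = 10100010
byte 10: 11111010 ⊕ 00000000 = 11111010
byte 11: 00001000 ⊕ 00111010 = 00110010
byte 12: 00011100 ⊕ 00011000 = 00000100
byte 13: 00111001 ⊕ 11010000 = 11101001
byte 14: 00001000 ⊕ 00101011 = 00100011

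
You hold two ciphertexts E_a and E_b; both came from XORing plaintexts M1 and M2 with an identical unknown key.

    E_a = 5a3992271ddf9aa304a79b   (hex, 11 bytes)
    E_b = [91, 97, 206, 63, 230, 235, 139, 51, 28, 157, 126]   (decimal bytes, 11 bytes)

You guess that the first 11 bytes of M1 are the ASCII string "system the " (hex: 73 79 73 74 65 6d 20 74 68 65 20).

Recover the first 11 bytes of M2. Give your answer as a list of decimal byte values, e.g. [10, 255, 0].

First, E_a ⊕ E_b = (M1 ⊕ K) ⊕ (M2 ⊕ K) = M1 ⊕ M2, so the key drops out. Then M2 = (M1 ⊕ M2) ⊕ M1 over the first 11 bytes.
byte 0: (5a ^ 5b) ^ 73 = 01 ^ 73 = 72
byte 1: (39 ^ 61) ^ 79 = 58 ^ 79 = 21
byte 2: (92 ^ ce) ^ 73 = 5c ^ 73 = 2f
byte 3: (27 ^ 3f) ^ 74 = 18 ^ 74 = 6c
byte 4: (1d ^ e6) ^ 65 = fb ^ 65 = 9e
byte 5: (df ^ eb) ^ 6d = 34 ^ 6d = 59
byte 6: (9a ^ 8b) ^ 20 = 11 ^ 20 = 31
byte 7: (a3 ^ 33) ^ 74 = 90 ^ 74 = e4
byte 8: (04 ^ 1c) ^ 68 = 18 ^ 68 = 70
byte 9: (a7 ^ 9d) ^ 65 = 3a ^ 65 = 5f
byte 10: (9b ^ 7e) ^ 20 = e5 ^ 20 = c5

[114, 33, 47, 108, 158, 89, 49, 228, 112, 95, 197]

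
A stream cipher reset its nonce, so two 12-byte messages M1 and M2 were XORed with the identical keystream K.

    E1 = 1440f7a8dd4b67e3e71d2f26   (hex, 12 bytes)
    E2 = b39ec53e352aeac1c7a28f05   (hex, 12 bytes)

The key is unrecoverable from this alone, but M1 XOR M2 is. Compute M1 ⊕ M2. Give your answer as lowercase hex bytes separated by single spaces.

a7 de 32 96 e8 61 8d 22 20 bf a0 23

E1 ⊕ E2 = (M1 ⊕ K) ⊕ (M2 ⊕ K) = M1 ⊕ M2 — the shared key cancels under XOR.
14 xor b3 = a7
40 xor 9e = de
f7 xor c5 = 32
a8 xor 3e = 96
dd xor 35 = e8
4b xor 2a = 61
67 xor ea = 8d
e3 xor c1 = 22
e7 xor c7 = 20
1d xor a2 = bf
2f xor 8f = a0
26 xor 05 = 23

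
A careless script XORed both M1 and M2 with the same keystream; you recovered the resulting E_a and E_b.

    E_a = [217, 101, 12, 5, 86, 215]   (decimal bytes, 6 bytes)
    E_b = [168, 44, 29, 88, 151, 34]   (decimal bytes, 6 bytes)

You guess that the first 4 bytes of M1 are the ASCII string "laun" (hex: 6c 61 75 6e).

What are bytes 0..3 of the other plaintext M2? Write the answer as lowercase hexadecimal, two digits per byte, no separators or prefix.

First, E_a ⊕ E_b = (M1 ⊕ K) ⊕ (M2 ⊕ K) = M1 ⊕ M2, so the key drops out. Then M2 = (M1 ⊕ M2) ⊕ M1 over the first 4 bytes.
byte 0: (d9 ^ a8) ^ 6c = 71 ^ 6c = 1d
byte 1: (65 ^ 2c) ^ 61 = 49 ^ 61 = 28
byte 2: (0c ^ 1d) ^ 75 = 11 ^ 75 = 64
byte 3: (05 ^ 58) ^ 6e = 5d ^ 6e = 33

1d286433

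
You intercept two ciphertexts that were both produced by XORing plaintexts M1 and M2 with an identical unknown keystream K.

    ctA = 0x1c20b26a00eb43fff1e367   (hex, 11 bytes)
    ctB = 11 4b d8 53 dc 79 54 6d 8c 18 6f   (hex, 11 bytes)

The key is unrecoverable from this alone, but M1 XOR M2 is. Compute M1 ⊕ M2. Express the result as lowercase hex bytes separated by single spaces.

0d 6b 6a 39 dc 92 17 92 7d fb 08

ctA ⊕ ctB = (M1 ⊕ K) ⊕ (M2 ⊕ K) = M1 ⊕ M2 — the shared key cancels under XOR.
byte 0: 1c ⊕ 11 = 0d
byte 1: 20 ⊕ 4b = 6b
byte 2: b2 ⊕ d8 = 6a
byte 3: 6a ⊕ 53 = 39
byte 4: 00 ⊕ dc = dc
byte 5: eb ⊕ 79 = 92
byte 6: 43 ⊕ 54 = 17
byte 7: ff ⊕ 6d = 92
byte 8: f1 ⊕ 8c = 7d
byte 9: e3 ⊕ 18 = fb
byte 10: 67 ⊕ 6f = 08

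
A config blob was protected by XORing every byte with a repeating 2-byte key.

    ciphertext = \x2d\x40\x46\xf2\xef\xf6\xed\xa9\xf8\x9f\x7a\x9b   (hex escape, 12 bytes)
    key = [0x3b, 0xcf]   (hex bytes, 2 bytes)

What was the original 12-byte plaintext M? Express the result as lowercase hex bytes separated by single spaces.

16 8f 7d 3d d4 39 d6 66 c3 50 41 54

The 2-byte key repeats, so the effective keystream is 3b cf 3b cf 3b cf 3b cf 3b cf 3b cf.
byte 0: 2d XOR 3b = 16
byte 1: 40 XOR cf = 8f
byte 2: 46 XOR 3b = 7d
byte 3: f2 XOR cf = 3d
byte 4: ef XOR 3b = d4
byte 5: f6 XOR cf = 39
byte 6: ed XOR 3b = d6
byte 7: a9 XOR cf = 66
byte 8: f8 XOR 3b = c3
byte 9: 9f XOR cf = 50
byte 10: 7a XOR 3b = 41
byte 11: 9b XOR cf = 54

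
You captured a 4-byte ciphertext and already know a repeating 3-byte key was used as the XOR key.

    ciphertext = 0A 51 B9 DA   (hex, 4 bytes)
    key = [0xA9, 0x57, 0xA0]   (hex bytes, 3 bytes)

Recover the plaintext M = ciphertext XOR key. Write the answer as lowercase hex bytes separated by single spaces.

The 3-byte key repeats, so the effective keystream is a9 57 a0 a9.
byte 0:  10 xor 169 = 163
byte 1:  81 xor  87 =   6
byte 2: 185 xor 160 =  25
byte 3: 218 xor 169 = 115

a3 06 19 73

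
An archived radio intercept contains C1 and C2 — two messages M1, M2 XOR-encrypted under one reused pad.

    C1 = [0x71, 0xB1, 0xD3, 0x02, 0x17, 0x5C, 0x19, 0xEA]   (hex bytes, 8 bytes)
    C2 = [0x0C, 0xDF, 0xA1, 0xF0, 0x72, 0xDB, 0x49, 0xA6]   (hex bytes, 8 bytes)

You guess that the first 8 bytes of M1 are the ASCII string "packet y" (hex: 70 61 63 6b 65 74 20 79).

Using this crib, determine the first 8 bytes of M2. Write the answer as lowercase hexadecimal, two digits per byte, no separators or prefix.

0d0f119900f37035

First, C1 ⊕ C2 = (M1 ⊕ K) ⊕ (M2 ⊕ K) = M1 ⊕ M2, so the key drops out. Then M2 = (M1 ⊕ M2) ⊕ M1 over the first 8 bytes.
byte 0: (71 ^ 0c) ^ 70 = 7d ^ 70 = 0d
byte 1: (b1 ^ df) ^ 61 = 6e ^ 61 = 0f
byte 2: (d3 ^ a1) ^ 63 = 72 ^ 63 = 11
byte 3: (02 ^ f0) ^ 6b = f2 ^ 6b = 99
byte 4: (17 ^ 72) ^ 65 = 65 ^ 65 = 00
byte 5: (5c ^ db) ^ 74 = 87 ^ 74 = f3
byte 6: (19 ^ 49) ^ 20 = 50 ^ 20 = 70
byte 7: (ea ^ a6) ^ 79 = 4c ^ 79 = 35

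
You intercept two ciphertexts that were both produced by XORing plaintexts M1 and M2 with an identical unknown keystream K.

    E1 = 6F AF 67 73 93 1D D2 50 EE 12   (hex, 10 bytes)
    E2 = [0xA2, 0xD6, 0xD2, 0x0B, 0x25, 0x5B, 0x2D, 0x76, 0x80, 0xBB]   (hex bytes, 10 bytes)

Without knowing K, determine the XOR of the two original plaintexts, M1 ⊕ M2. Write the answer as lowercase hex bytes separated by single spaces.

cd 79 b5 78 b6 46 ff 26 6e a9

E1 ⊕ E2 = (M1 ⊕ K) ⊕ (M2 ⊕ K) = M1 ⊕ M2 — the shared key cancels under XOR.
111 ⊕ 162 = 205
175 ⊕ 214 = 121
103 ⊕ 210 = 181
115 ⊕  11 = 120
147 ⊕  37 = 182
 29 ⊕  91 =  70
210 ⊕  45 = 255
 80 ⊕ 118 =  38
238 ⊕ 128 = 110
 18 ⊕ 187 = 169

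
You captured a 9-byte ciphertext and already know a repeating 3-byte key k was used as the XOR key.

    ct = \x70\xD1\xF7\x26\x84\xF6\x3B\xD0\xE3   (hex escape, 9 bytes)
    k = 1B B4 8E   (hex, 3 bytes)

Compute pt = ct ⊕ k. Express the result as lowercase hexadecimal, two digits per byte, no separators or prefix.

The 3-byte key repeats, so the effective keystream is 1b b4 8e 1b b4 8e 1b b4 8e.
byte 0: 70 XOR 1b = 6b
byte 1: d1 XOR b4 = 65
byte 2: f7 XOR 8e = 79
byte 3: 26 XOR 1b = 3d
byte 4: 84 XOR b4 = 30
byte 5: f6 XOR 8e = 78
byte 6: 3b XOR 1b = 20
byte 7: d0 XOR b4 = 64
byte 8: e3 XOR 8e = 6d

6b65793d307820646d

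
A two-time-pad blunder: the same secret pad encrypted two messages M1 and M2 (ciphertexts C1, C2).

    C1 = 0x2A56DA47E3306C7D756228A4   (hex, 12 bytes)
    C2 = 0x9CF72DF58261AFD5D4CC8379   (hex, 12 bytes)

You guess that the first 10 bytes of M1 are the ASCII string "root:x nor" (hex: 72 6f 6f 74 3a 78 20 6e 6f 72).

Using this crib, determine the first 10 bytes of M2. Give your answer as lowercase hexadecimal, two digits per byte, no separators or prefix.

c4ce98c65b29e3c6cedc

First, C1 ⊕ C2 = (M1 ⊕ K) ⊕ (M2 ⊕ K) = M1 ⊕ M2, so the key drops out. Then M2 = (M1 ⊕ M2) ⊕ M1 over the first 10 bytes.
byte 0: (2a ⊕ 9c) ⊕ 72 = b6 ⊕ 72 = c4
byte 1: (56 ⊕ f7) ⊕ 6f = a1 ⊕ 6f = ce
byte 2: (da ⊕ 2d) ⊕ 6f = f7 ⊕ 6f = 98
byte 3: (47 ⊕ f5) ⊕ 74 = b2 ⊕ 74 = c6
byte 4: (e3 ⊕ 82) ⊕ 3a = 61 ⊕ 3a = 5b
byte 5: (30 ⊕ 61) ⊕ 78 = 51 ⊕ 78 = 29
byte 6: (6c ⊕ af) ⊕ 20 = c3 ⊕ 20 = e3
byte 7: (7d ⊕ d5) ⊕ 6e = a8 ⊕ 6e = c6
byte 8: (75 ⊕ d4) ⊕ 6f = a1 ⊕ 6f = ce
byte 9: (62 ⊕ cc) ⊕ 72 = ae ⊕ 72 = dc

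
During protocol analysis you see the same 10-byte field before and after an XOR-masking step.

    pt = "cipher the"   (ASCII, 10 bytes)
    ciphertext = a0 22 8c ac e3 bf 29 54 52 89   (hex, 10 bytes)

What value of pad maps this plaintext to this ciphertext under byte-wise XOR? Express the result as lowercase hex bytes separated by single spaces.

Since ciphertext = pt ⊕ pad, XORing both sides with pt gives pad = pt ⊕ ciphertext.
63 ^ a0 = c3
69 ^ 22 = 4b
70 ^ 8c = fc
68 ^ ac = c4
65 ^ e3 = 86
72 ^ bf = cd
20 ^ 29 = 09
74 ^ 54 = 20
68 ^ 52 = 3a
65 ^ 89 = ec

c3 4b fc c4 86 cd 09 20 3a ec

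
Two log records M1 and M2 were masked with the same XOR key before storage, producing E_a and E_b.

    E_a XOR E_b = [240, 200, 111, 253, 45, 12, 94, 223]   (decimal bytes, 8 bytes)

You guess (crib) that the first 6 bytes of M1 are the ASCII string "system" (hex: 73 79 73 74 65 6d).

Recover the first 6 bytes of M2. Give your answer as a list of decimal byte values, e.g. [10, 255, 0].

[131, 177, 28, 137, 72, 97]

Since E_a ⊕ E_b = M1 ⊕ M2, XORing with the guessed M1 bytes yields the corresponding M2 bytes: M2 = (E_a ⊕ E_b) ⊕ M1.
f0 ^ 73 = 83
c8 ^ 79 = b1
6f ^ 73 = 1c
fd ^ 74 = 89
2d ^ 65 = 48
0c ^ 6d = 61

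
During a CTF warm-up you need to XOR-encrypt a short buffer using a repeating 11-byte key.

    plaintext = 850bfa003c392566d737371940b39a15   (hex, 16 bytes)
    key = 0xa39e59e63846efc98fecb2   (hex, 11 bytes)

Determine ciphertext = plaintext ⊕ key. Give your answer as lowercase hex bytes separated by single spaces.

The 11-byte key repeats, so the effective keystream is a3 9e 59 e6 38 46 ef c9 8f ec b2 a3 9e 59 e6 38.
byte 0: 85 ^ a3 = 26
byte 1: 0b ^ 9e = 95
byte 2: fa ^ 59 = a3
byte 3: 00 ^ e6 = e6
byte 4: 3c ^ 38 = 04
byte 5: 39 ^ 46 = 7f
byte 6: 25 ^ ef = ca
byte 7: 66 ^ c9 = af
byte 8: d7 ^ 8f = 58
byte 9: 37 ^ ec = db
byte 10: 37 ^ b2 = 85
byte 11: 19 ^ a3 = ba
byte 12: 40 ^ 9e = de
byte 13: b3 ^ 59 = ea
byte 14: 9a ^ e6 = 7c
byte 15: 15 ^ 38 = 2d

26 95 a3 e6 04 7f ca af 58 db 85 ba de ea 7c 2d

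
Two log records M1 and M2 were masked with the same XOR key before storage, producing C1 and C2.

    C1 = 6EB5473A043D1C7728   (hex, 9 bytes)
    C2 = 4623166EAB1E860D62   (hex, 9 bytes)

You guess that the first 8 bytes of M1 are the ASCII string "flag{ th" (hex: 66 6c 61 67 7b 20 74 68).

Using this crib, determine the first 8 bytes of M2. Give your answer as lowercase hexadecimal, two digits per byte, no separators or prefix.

First, C1 ⊕ C2 = (M1 ⊕ K) ⊕ (M2 ⊕ K) = M1 ⊕ M2, so the key drops out. Then M2 = (M1 ⊕ M2) ⊕ M1 over the first 8 bytes.
byte 0: (6e ^ 46) ^ 66 = 28 ^ 66 = 4e
byte 1: (b5 ^ 23) ^ 6c = 96 ^ 6c = fa
byte 2: (47 ^ 16) ^ 61 = 51 ^ 61 = 30
byte 3: (3a ^ 6e) ^ 67 = 54 ^ 67 = 33
byte 4: (04 ^ ab) ^ 7b = af ^ 7b = d4
byte 5: (3d ^ 1e) ^ 20 = 23 ^ 20 = 03
byte 6: (1c ^ 86) ^ 74 = 9a ^ 74 = ee
byte 7: (77 ^ 0d) ^ 68 = 7a ^ 68 = 12

4efa3033d403ee12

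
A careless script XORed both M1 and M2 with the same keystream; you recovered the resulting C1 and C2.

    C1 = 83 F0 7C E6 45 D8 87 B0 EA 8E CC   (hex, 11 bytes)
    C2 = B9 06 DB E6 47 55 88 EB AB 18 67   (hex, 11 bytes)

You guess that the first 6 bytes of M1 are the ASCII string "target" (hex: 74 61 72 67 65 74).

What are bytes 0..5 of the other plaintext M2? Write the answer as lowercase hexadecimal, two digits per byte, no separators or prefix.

First, C1 ⊕ C2 = (M1 ⊕ K) ⊕ (M2 ⊕ K) = M1 ⊕ M2, so the key drops out. Then M2 = (M1 ⊕ M2) ⊕ M1 over the first 6 bytes.
byte 0: (83 XOR b9) XOR 74 = 3a XOR 74 = 4e
byte 1: (f0 XOR 06) XOR 61 = f6 XOR 61 = 97
byte 2: (7c XOR db) XOR 72 = a7 XOR 72 = d5
byte 3: (e6 XOR e6) XOR 67 = 00 XOR 67 = 67
byte 4: (45 XOR 47) XOR 65 = 02 XOR 65 = 67
byte 5: (d8 XOR 55) XOR 74 = 8d XOR 74 = f9

4e97d56767f9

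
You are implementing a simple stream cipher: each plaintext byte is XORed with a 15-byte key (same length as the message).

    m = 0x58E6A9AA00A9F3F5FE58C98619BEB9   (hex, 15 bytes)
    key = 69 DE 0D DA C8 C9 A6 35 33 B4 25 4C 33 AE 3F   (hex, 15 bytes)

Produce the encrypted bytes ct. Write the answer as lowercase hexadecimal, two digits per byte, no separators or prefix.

byte 0: 58 ⊕ 69 = 31
byte 1: e6 ⊕ de = 38
byte 2: a9 ⊕ 0d = a4
byte 3: aa ⊕ da = 70
byte 4: 00 ⊕ c8 = c8
byte 5: a9 ⊕ c9 = 60
byte 6: f3 ⊕ a6 = 55
byte 7: f5 ⊕ 35 = c0
byte 8: fe ⊕ 33 = cd
byte 9: 58 ⊕ b4 = ec
byte 10: c9 ⊕ 25 = ec
byte 11: 86 ⊕ 4c = ca
byte 12: 19 ⊕ 33 = 2a
byte 13: be ⊕ ae = 10
byte 14: b9 ⊕ 3f = 86

3138a470c86055c0cdececca2a1086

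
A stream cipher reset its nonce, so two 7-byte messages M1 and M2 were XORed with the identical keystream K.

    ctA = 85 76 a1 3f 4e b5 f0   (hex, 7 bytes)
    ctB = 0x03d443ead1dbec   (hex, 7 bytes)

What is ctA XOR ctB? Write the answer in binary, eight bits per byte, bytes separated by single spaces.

ctA ⊕ ctB = (M1 ⊕ K) ⊕ (M2 ⊕ K) = M1 ⊕ M2 — the shared key cancels under XOR.
byte 0: 85 ^ 03 = 86
byte 1: 76 ^ d4 = a2
byte 2: a1 ^ 43 = e2
byte 3: 3f ^ ea = d5
byte 4: 4e ^ d1 = 9f
byte 5: b5 ^ db = 6e
byte 6: f0 ^ ec = 1c

10000110 10100010 11100010 11010101 10011111 01101110 00011100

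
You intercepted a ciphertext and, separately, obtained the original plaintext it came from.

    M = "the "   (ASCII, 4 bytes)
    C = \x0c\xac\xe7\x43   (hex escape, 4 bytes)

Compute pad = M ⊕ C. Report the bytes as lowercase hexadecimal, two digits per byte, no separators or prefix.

78c48263

Since C = M ⊕ pad, XORing both sides with M gives pad = M ⊕ C.
74 ^ 0c = 78
68 ^ ac = c4
65 ^ e7 = 82
20 ^ 43 = 63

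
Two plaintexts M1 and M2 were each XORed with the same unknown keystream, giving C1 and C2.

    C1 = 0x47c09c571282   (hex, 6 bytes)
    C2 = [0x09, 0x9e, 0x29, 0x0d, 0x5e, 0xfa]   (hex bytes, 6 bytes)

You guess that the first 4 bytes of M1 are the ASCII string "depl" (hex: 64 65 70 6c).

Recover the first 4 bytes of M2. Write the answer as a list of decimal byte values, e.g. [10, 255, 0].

[42, 59, 197, 54]

First, C1 ⊕ C2 = (M1 ⊕ K) ⊕ (M2 ⊕ K) = M1 ⊕ M2, so the key drops out. Then M2 = (M1 ⊕ M2) ⊕ M1 over the first 4 bytes.
byte 0: (47 ⊕ 09) ⊕ 64 = 4e ⊕ 64 = 2a
byte 1: (c0 ⊕ 9e) ⊕ 65 = 5e ⊕ 65 = 3b
byte 2: (9c ⊕ 29) ⊕ 70 = b5 ⊕ 70 = c5
byte 3: (57 ⊕ 0d) ⊕ 6c = 5a ⊕ 6c = 36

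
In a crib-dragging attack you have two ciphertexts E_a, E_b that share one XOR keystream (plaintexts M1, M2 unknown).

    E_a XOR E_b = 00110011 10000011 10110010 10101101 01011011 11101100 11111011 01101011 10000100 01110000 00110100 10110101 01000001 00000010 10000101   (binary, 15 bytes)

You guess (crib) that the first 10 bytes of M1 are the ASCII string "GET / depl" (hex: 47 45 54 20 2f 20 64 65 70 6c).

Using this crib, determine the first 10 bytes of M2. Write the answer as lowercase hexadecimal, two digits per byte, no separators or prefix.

74c6e68d74cc9f0ef41c

Since E_a ⊕ E_b = M1 ⊕ M2, XORing with the guessed M1 bytes yields the corresponding M2 bytes: M2 = (E_a ⊕ E_b) ⊕ M1.
33 XOR 47 = 74
83 XOR 45 = c6
b2 XOR 54 = e6
ad XOR 20 = 8d
5b XOR 2f = 74
ec XOR 20 = cc
fb XOR 64 = 9f
6b XOR 65 = 0e
84 XOR 70 = f4
70 XOR 6c = 1c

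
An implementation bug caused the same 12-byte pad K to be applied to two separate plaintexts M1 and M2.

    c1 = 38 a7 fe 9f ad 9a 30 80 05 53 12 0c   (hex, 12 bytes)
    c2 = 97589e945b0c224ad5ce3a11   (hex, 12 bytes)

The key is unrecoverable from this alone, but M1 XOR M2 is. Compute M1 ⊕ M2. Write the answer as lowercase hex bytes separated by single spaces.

af ff 60 0b f6 96 12 ca d0 9d 28 1d

c1 ⊕ c2 = (M1 ⊕ K) ⊕ (M2 ⊕ K) = M1 ⊕ M2 — the shared key cancels under XOR.
byte 0: 38 xor 97 = af
byte 1: a7 xor 58 = ff
byte 2: fe xor 9e = 60
byte 3: 9f xor 94 = 0b
byte 4: ad xor 5b = f6
byte 5: 9a xor 0c = 96
byte 6: 30 xor 22 = 12
byte 7: 80 xor 4a = ca
byte 8: 05 xor d5 = d0
byte 9: 53 xor ce = 9d
byte 10: 12 xor 3a = 28
byte 11: 0c xor 11 = 1d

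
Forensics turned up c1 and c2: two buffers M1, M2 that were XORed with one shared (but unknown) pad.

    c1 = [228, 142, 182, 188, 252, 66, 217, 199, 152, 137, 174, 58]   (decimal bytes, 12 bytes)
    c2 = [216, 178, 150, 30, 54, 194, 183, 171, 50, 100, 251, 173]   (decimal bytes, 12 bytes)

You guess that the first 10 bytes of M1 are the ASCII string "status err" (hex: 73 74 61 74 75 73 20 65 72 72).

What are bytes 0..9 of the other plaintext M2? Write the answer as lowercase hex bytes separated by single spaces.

4f 48 41 d6 bf f3 4e 09 d8 9f

First, c1 ⊕ c2 = (M1 ⊕ K) ⊕ (M2 ⊕ K) = M1 ⊕ M2, so the key drops out. Then M2 = (M1 ⊕ M2) ⊕ M1 over the first 10 bytes.
byte 0: (e4 XOR d8) XOR 73 = 3c XOR 73 = 4f
byte 1: (8e XOR b2) XOR 74 = 3c XOR 74 = 48
byte 2: (b6 XOR 96) XOR 61 = 20 XOR 61 = 41
byte 3: (bc XOR 1e) XOR 74 = a2 XOR 74 = d6
byte 4: (fc XOR 36) XOR 75 = ca XOR 75 = bf
byte 5: (42 XOR c2) XOR 73 = 80 XOR 73 = f3
byte 6: (d9 XOR b7) XOR 20 = 6e XOR 20 = 4e
byte 7: (c7 XOR ab) XOR 65 = 6c XOR 65 = 09
byte 8: (98 XOR 32) XOR 72 = aa XOR 72 = d8
byte 9: (89 XOR 64) XOR 72 = ed XOR 72 = 9f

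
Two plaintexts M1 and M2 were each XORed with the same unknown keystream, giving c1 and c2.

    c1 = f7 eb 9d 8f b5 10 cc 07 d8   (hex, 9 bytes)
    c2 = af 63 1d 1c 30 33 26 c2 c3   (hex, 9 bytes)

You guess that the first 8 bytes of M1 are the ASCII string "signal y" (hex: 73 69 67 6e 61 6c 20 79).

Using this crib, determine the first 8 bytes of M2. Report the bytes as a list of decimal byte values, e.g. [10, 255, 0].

First, c1 ⊕ c2 = (M1 ⊕ K) ⊕ (M2 ⊕ K) = M1 ⊕ M2, so the key drops out. Then M2 = (M1 ⊕ M2) ⊕ M1 over the first 8 bytes.
byte 0: (f7 ^ af) ^ 73 = 58 ^ 73 = 2b
byte 1: (eb ^ 63) ^ 69 = 88 ^ 69 = e1
byte 2: (9d ^ 1d) ^ 67 = 80 ^ 67 = e7
byte 3: (8f ^ 1c) ^ 6e = 93 ^ 6e = fd
byte 4: (b5 ^ 30) ^ 61 = 85 ^ 61 = e4
byte 5: (10 ^ 33) ^ 6c = 23 ^ 6c = 4f
byte 6: (cc ^ 26) ^ 20 = ea ^ 20 = ca
byte 7: (07 ^ c2) ^ 79 = c5 ^ 79 = bc

[43, 225, 231, 253, 228, 79, 202, 188]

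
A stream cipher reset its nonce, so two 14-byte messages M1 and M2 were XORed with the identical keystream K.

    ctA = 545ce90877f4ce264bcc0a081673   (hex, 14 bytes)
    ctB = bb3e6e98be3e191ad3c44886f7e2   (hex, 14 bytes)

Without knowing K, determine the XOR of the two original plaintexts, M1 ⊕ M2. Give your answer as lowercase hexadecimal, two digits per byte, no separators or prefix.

ctA ⊕ ctB = (M1 ⊕ K) ⊕ (M2 ⊕ K) = M1 ⊕ M2 — the shared key cancels under XOR.
byte 0:  84 XOR 187 = 239
byte 1:  92 XOR  62 =  98
byte 2: 233 XOR 110 = 135
byte 3:   8 XOR 152 = 144
byte 4: 119 XOR 190 = 201
byte 5: 244 XOR  62 = 202
byte 6: 206 XOR  25 = 215
byte 7:  38 XOR  26 =  60
byte 8:  75 XOR 211 = 152
byte 9: 204 XOR 196 =   8
byte 10:  10 XOR  72 =  66
byte 11:   8 XOR 134 = 142
byte 12:  22 XOR 247 = 225
byte 13: 115 XOR 226 = 145

ef628790c9cad73c9808428ee191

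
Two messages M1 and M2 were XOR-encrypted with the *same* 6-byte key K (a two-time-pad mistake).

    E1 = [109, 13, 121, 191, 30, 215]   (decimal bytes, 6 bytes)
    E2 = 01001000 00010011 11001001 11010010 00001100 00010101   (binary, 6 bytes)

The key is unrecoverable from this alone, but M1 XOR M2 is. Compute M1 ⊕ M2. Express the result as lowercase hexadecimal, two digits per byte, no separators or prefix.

251eb06d12c2

E1 ⊕ E2 = (M1 ⊕ K) ⊕ (M2 ⊕ K) = M1 ⊕ M2 — the shared key cancels under XOR.
byte 0: 6d ⊕ 48 = 25
byte 1: 0d ⊕ 13 = 1e
byte 2: 79 ⊕ c9 = b0
byte 3: bf ⊕ d2 = 6d
byte 4: 1e ⊕ 0c = 12
byte 5: d7 ⊕ 15 = c2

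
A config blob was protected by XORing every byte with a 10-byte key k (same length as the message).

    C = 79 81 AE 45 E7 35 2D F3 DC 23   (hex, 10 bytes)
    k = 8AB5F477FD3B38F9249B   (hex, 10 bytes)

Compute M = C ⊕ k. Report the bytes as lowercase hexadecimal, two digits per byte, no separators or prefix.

XOR is its own inverse, so applying the key byte-wise gives the result directly.
79 XOR 8a = f3
81 XOR b5 = 34
ae XOR f4 = 5a
45 XOR 77 = 32
e7 XOR fd = 1a
35 XOR 3b = 0e
2d XOR 38 = 15
f3 XOR f9 = 0a
dc XOR 24 = f8
23 XOR 9b = b8

f3345a321a0e150af8b8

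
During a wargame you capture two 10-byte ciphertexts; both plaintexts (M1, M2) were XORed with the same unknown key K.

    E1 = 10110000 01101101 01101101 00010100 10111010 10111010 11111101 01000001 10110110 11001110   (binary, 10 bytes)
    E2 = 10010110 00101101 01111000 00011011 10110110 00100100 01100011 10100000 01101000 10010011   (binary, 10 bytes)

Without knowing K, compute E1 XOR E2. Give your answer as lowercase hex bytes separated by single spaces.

E1 ⊕ E2 = (M1 ⊕ K) ⊕ (M2 ⊕ K) = M1 ⊕ M2 — the shared key cancels under XOR.
byte 0: b0 xor 96 = 26
byte 1: 6d xor 2d = 40
byte 2: 6d xor 78 = 15
byte 3: 14 xor 1b = 0f
byte 4: ba xor b6 = 0c
byte 5: ba xor 24 = 9e
byte 6: fd xor 63 = 9e
byte 7: 41 xor a0 = e1
byte 8: b6 xor 68 = de
byte 9: ce xor 93 = 5d

26 40 15 0f 0c 9e 9e e1 de 5d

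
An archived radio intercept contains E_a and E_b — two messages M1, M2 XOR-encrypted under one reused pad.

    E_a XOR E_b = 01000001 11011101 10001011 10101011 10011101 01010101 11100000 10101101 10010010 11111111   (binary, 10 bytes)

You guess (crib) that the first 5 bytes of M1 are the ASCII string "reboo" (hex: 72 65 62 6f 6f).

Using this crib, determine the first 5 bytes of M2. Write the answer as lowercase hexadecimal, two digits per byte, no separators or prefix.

Since E_a ⊕ E_b = M1 ⊕ M2, XORing with the guessed M1 bytes yields the corresponding M2 bytes: M2 = (E_a ⊕ E_b) ⊕ M1.
41 ⊕ 72 = 33
dd ⊕ 65 = b8
8b ⊕ 62 = e9
ab ⊕ 6f = c4
9d ⊕ 6f = f2

33b8e9c4f2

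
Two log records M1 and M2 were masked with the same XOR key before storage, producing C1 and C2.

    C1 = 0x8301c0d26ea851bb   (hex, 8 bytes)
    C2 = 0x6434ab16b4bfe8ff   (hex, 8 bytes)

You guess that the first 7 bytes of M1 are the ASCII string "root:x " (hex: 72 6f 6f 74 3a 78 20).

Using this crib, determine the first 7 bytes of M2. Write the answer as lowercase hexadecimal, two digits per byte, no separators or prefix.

First, C1 ⊕ C2 = (M1 ⊕ K) ⊕ (M2 ⊕ K) = M1 ⊕ M2, so the key drops out. Then M2 = (M1 ⊕ M2) ⊕ M1 over the first 7 bytes.
byte 0: (83 xor 64) xor 72 = e7 xor 72 = 95
byte 1: (01 xor 34) xor 6f = 35 xor 6f = 5a
byte 2: (c0 xor ab) xor 6f = 6b xor 6f = 04
byte 3: (d2 xor 16) xor 74 = c4 xor 74 = b0
byte 4: (6e xor b4) xor 3a = da xor 3a = e0
byte 5: (a8 xor bf) xor 78 = 17 xor 78 = 6f
byte 6: (51 xor e8) xor 20 = b9 xor 20 = 99

955a04b0e06f99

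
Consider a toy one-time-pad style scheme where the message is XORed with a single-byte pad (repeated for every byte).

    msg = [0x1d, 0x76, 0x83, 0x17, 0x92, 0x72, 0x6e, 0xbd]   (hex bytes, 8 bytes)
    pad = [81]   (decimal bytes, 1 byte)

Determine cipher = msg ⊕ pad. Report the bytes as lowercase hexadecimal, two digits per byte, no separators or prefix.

4c27d246c3233fec

The 1-byte key repeats, so the effective keystream is 51 51 51 51 51 51 51 51.
byte 0:  29 ^  81 =  76
byte 1: 118 ^  81 =  39
byte 2: 131 ^  81 = 210
byte 3:  23 ^  81 =  70
byte 4: 146 ^  81 = 195
byte 5: 114 ^  81 =  35
byte 6: 110 ^  81 =  63
byte 7: 189 ^  81 = 236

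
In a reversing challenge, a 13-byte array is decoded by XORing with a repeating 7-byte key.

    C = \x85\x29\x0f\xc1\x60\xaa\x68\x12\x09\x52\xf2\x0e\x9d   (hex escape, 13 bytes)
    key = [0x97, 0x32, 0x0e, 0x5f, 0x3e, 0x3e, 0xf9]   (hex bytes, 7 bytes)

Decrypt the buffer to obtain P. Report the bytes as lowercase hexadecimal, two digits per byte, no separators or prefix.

121b019e5e9491853b5cad30a3

The 7-byte key repeats, so the effective keystream is 97 32 0e 5f 3e 3e f9 97 32 0e 5f 3e 3e.
byte 0: 85 xor 97 = 12
byte 1: 29 xor 32 = 1b
byte 2: 0f xor 0e = 01
byte 3: c1 xor 5f = 9e
byte 4: 60 xor 3e = 5e
byte 5: aa xor 3e = 94
byte 6: 68 xor f9 = 91
byte 7: 12 xor 97 = 85
byte 8: 09 xor 32 = 3b
byte 9: 52 xor 0e = 5c
byte 10: f2 xor 5f = ad
byte 11: 0e xor 3e = 30
byte 12: 9d xor 3e = a3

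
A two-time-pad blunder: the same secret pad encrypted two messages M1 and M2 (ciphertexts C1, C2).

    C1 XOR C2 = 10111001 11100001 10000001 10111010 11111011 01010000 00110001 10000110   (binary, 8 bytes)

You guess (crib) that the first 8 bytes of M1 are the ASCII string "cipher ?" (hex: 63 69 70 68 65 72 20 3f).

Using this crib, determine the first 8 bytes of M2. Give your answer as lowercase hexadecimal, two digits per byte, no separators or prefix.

Since C1 ⊕ C2 = M1 ⊕ M2, XORing with the guessed M1 bytes yields the corresponding M2 bytes: M2 = (C1 ⊕ C2) ⊕ M1.
b9 xor 63 = da
e1 xor 69 = 88
81 xor 70 = f1
ba xor 68 = d2
fb xor 65 = 9e
50 xor 72 = 22
31 xor 20 = 11
86 xor 3f = b9

da88f1d29e2211b9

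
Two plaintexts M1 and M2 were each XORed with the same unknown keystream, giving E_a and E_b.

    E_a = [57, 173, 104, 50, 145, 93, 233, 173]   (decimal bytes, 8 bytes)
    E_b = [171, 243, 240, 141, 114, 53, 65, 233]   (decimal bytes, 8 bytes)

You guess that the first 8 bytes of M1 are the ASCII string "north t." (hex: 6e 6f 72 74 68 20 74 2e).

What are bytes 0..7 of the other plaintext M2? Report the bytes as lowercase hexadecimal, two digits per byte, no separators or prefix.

fc31eacb8b48dc6a

First, E_a ⊕ E_b = (M1 ⊕ K) ⊕ (M2 ⊕ K) = M1 ⊕ M2, so the key drops out. Then M2 = (M1 ⊕ M2) ⊕ M1 over the first 8 bytes.
byte 0: (39 XOR ab) XOR 6e = 92 XOR 6e = fc
byte 1: (ad XOR f3) XOR 6f = 5e XOR 6f = 31
byte 2: (68 XOR f0) XOR 72 = 98 XOR 72 = ea
byte 3: (32 XOR 8d) XOR 74 = bf XOR 74 = cb
byte 4: (91 XOR 72) XOR 68 = e3 XOR 68 = 8b
byte 5: (5d XOR 35) XOR 20 = 68 XOR 20 = 48
byte 6: (e9 XOR 41) XOR 74 = a8 XOR 74 = dc
byte 7: (ad XOR e9) XOR 2e = 44 XOR 2e = 6a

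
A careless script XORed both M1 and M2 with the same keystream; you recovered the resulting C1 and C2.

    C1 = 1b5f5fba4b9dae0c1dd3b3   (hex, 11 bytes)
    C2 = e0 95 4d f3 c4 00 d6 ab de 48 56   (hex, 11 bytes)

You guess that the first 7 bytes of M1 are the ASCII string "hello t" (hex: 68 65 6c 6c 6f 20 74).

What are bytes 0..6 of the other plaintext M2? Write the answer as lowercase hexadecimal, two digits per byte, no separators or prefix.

93af7e25e0bd0c

First, C1 ⊕ C2 = (M1 ⊕ K) ⊕ (M2 ⊕ K) = M1 ⊕ M2, so the key drops out. Then M2 = (M1 ⊕ M2) ⊕ M1 over the first 7 bytes.
byte 0: (1b ^ e0) ^ 68 = fb ^ 68 = 93
byte 1: (5f ^ 95) ^ 65 = ca ^ 65 = af
byte 2: (5f ^ 4d) ^ 6c = 12 ^ 6c = 7e
byte 3: (ba ^ f3) ^ 6c = 49 ^ 6c = 25
byte 4: (4b ^ c4) ^ 6f = 8f ^ 6f = e0
byte 5: (9d ^ 00) ^ 20 = 9d ^ 20 = bd
byte 6: (ae ^ d6) ^ 74 = 78 ^ 74 = 0c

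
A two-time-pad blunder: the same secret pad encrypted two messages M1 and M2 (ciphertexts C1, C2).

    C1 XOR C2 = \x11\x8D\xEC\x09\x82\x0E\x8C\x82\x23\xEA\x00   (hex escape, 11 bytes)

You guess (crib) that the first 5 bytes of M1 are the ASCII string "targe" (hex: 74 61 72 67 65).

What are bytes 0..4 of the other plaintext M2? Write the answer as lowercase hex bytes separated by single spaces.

Since C1 ⊕ C2 = M1 ⊕ M2, XORing with the guessed M1 bytes yields the corresponding M2 bytes: M2 = (C1 ⊕ C2) ⊕ M1.
00010001 ⊕ 01110100 = 01100101
10001101 ⊕ 01100001 = 11101100
11101100 ⊕ 01110010 = 10011110
00001001 ⊕ 01100111 = 01101110
10000010 ⊕ 01100101 = 11100111

65 ec 9e 6e e7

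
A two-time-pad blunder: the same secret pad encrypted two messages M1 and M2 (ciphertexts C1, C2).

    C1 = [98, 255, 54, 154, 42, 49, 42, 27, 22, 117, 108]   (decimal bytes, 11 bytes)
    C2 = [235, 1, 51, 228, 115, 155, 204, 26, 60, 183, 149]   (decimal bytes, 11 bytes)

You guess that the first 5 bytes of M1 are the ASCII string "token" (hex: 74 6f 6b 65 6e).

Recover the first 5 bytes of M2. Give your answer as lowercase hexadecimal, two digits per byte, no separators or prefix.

fd916e1b37

First, C1 ⊕ C2 = (M1 ⊕ K) ⊕ (M2 ⊕ K) = M1 ⊕ M2, so the key drops out. Then M2 = (M1 ⊕ M2) ⊕ M1 over the first 5 bytes.
byte 0: (62 ⊕ eb) ⊕ 74 = 89 ⊕ 74 = fd
byte 1: (ff ⊕ 01) ⊕ 6f = fe ⊕ 6f = 91
byte 2: (36 ⊕ 33) ⊕ 6b = 05 ⊕ 6b = 6e
byte 3: (9a ⊕ e4) ⊕ 65 = 7e ⊕ 65 = 1b
byte 4: (2a ⊕ 73) ⊕ 6e = 59 ⊕ 6e = 37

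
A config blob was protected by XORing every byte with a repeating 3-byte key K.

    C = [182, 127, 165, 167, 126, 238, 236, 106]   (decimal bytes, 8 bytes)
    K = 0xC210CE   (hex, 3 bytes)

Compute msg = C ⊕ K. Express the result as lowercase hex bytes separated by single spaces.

74 6f 6b 65 6e 20 2e 7a

The 3-byte key repeats, so the effective keystream is c2 10 ce c2 10 ce c2 10.
byte 0: b6 xor c2 = 74
byte 1: 7f xor 10 = 6f
byte 2: a5 xor ce = 6b
byte 3: a7 xor c2 = 65
byte 4: 7e xor 10 = 6e
byte 5: ee xor ce = 20
byte 6: ec xor c2 = 2e
byte 7: 6a xor 10 = 7a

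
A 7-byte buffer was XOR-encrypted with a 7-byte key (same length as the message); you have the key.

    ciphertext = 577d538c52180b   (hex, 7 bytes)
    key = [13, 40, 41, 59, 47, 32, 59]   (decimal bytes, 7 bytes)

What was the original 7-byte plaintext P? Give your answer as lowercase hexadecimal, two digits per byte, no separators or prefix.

5a557ab77d3830

XOR is its own inverse, so applying the key byte-wise gives the result directly.
57 ⊕ 0d = 5a
7d ⊕ 28 = 55
53 ⊕ 29 = 7a
8c ⊕ 3b = b7
52 ⊕ 2f = 7d
18 ⊕ 20 = 38
0b ⊕ 3b = 30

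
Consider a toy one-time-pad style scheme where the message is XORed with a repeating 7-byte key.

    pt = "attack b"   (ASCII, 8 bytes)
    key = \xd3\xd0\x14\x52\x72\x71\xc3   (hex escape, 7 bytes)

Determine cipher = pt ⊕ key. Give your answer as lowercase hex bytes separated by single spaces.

The 7-byte key repeats, so the effective keystream is d3 d0 14 52 72 71 c3 d3.
byte 0:  97 ^ 211 = 178
byte 1: 116 ^ 208 = 164
byte 2: 116 ^  20 =  96
byte 3:  97 ^  82 =  51
byte 4:  99 ^ 114 =  17
byte 5: 107 ^ 113 =  26
byte 6:  32 ^ 195 = 227
byte 7:  98 ^ 211 = 177

b2 a4 60 33 11 1a e3 b1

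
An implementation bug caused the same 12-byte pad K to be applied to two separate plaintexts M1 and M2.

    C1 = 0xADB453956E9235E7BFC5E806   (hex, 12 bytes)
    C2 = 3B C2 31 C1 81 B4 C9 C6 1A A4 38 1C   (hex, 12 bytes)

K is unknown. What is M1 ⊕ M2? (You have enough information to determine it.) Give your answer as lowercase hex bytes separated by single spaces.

96 76 62 54 ef 26 fc 21 a5 61 d0 1a

C1 ⊕ C2 = (M1 ⊕ K) ⊕ (M2 ⊕ K) = M1 ⊕ M2 — the shared key cancels under XOR.
byte 0: ad ^ 3b = 96
byte 1: b4 ^ c2 = 76
byte 2: 53 ^ 31 = 62
byte 3: 95 ^ c1 = 54
byte 4: 6e ^ 81 = ef
byte 5: 92 ^ b4 = 26
byte 6: 35 ^ c9 = fc
byte 7: e7 ^ c6 = 21
byte 8: bf ^ 1a = a5
byte 9: c5 ^ a4 = 61
byte 10: e8 ^ 38 = d0
byte 11: 06 ^ 1c = 1a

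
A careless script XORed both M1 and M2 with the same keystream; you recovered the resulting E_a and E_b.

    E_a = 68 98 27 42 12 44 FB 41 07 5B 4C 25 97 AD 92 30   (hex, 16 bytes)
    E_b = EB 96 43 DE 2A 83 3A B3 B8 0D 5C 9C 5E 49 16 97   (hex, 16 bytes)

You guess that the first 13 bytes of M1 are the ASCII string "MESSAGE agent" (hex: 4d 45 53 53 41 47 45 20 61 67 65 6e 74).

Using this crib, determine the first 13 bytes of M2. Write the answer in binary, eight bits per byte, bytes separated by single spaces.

11001110 01001011 00110111 11001111 01111001 10000000 10000100 11010010 11011110 00110001 01110101 11010111 10111101

First, E_a ⊕ E_b = (M1 ⊕ K) ⊕ (M2 ⊕ K) = M1 ⊕ M2, so the key drops out. Then M2 = (M1 ⊕ M2) ⊕ M1 over the first 13 bytes.
byte 0: (68 XOR eb) XOR 4d = 83 XOR 4d = ce
byte 1: (98 XOR 96) XOR 45 = 0e XOR 45 = 4b
byte 2: (27 XOR 43) XOR 53 = 64 XOR 53 = 37
byte 3: (42 XOR de) XOR 53 = 9c XOR 53 = cf
byte 4: (12 XOR 2a) XOR 41 = 38 XOR 41 = 79
byte 5: (44 XOR 83) XOR 47 = c7 XOR 47 = 80
byte 6: (fb XOR 3a) XOR 45 = c1 XOR 45 = 84
byte 7: (41 XOR b3) XOR 20 = f2 XOR 20 = d2
byte 8: (07 XOR b8) XOR 61 = bf XOR 61 = de
byte 9: (5b XOR 0d) XOR 67 = 56 XOR 67 = 31
byte 10: (4c XOR 5c) XOR 65 = 10 XOR 65 = 75
byte 11: (25 XOR 9c) XOR 6e = b9 XOR 6e = d7
byte 12: (97 XOR 5e) XOR 74 = c9 XOR 74 = bd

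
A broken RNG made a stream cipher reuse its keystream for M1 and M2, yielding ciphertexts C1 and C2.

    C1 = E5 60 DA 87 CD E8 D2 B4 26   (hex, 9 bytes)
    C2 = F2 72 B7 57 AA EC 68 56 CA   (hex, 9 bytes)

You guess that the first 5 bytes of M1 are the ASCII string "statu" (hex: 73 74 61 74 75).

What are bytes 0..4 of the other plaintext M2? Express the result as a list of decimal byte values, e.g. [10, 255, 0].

[100, 102, 12, 164, 18]

First, C1 ⊕ C2 = (M1 ⊕ K) ⊕ (M2 ⊕ K) = M1 ⊕ M2, so the key drops out. Then M2 = (M1 ⊕ M2) ⊕ M1 over the first 5 bytes.
byte 0: (e5 ⊕ f2) ⊕ 73 = 17 ⊕ 73 = 64
byte 1: (60 ⊕ 72) ⊕ 74 = 12 ⊕ 74 = 66
byte 2: (da ⊕ b7) ⊕ 61 = 6d ⊕ 61 = 0c
byte 3: (87 ⊕ 57) ⊕ 74 = d0 ⊕ 74 = a4
byte 4: (cd ⊕ aa) ⊕ 75 = 67 ⊕ 75 = 12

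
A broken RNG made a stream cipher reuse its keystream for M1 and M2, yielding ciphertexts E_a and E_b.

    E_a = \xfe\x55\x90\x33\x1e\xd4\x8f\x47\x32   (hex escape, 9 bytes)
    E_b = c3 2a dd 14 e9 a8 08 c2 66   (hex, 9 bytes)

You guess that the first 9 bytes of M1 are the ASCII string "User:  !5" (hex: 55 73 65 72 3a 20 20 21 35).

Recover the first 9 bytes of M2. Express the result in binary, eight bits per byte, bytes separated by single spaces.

01101000 00001100 00101000 01010101 11001101 01011100 10100111 10100100 01100001

First, E_a ⊕ E_b = (M1 ⊕ K) ⊕ (M2 ⊕ K) = M1 ⊕ M2, so the key drops out. Then M2 = (M1 ⊕ M2) ⊕ M1 over the first 9 bytes.
byte 0: (fe XOR c3) XOR 55 = 3d XOR 55 = 68
byte 1: (55 XOR 2a) XOR 73 = 7f XOR 73 = 0c
byte 2: (90 XOR dd) XOR 65 = 4d XOR 65 = 28
byte 3: (33 XOR 14) XOR 72 = 27 XOR 72 = 55
byte 4: (1e XOR e9) XOR 3a = f7 XOR 3a = cd
byte 5: (d4 XOR a8) XOR 20 = 7c XOR 20 = 5c
byte 6: (8f XOR 08) XOR 20 = 87 XOR 20 = a7
byte 7: (47 XOR c2) XOR 21 = 85 XOR 21 = a4
byte 8: (32 XOR 66) XOR 35 = 54 XOR 35 = 61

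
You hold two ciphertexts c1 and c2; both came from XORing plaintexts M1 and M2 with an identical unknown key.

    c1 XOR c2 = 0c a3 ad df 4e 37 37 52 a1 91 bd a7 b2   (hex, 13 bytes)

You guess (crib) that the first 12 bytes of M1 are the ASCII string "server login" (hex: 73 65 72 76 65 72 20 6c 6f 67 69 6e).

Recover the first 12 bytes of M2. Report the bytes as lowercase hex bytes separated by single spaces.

Since c1 ⊕ c2 = M1 ⊕ M2, XORing with the guessed M1 bytes yields the corresponding M2 bytes: M2 = (c1 ⊕ c2) ⊕ M1.
byte 0: 0c ^ 73 = 7f
byte 1: a3 ^ 65 = c6
byte 2: ad ^ 72 = df
byte 3: df ^ 76 = a9
byte 4: 4e ^ 65 = 2b
byte 5: 37 ^ 72 = 45
byte 6: 37 ^ 20 = 17
byte 7: 52 ^ 6c = 3e
byte 8: a1 ^ 6f = ce
byte 9: 91 ^ 67 = f6
byte 10: bd ^ 69 = d4
byte 11: a7 ^ 6e = c9

7f c6 df a9 2b 45 17 3e ce f6 d4 c9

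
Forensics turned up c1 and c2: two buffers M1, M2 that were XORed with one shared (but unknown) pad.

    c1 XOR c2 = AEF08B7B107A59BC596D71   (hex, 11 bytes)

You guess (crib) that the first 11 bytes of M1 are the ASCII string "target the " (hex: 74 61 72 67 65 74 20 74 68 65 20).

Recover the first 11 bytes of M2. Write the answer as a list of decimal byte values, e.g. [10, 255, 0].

Since c1 ⊕ c2 = M1 ⊕ M2, XORing with the guessed M1 bytes yields the corresponding M2 bytes: M2 = (c1 ⊕ c2) ⊕ M1.
ae xor 74 = da
f0 xor 61 = 91
8b xor 72 = f9
7b xor 67 = 1c
10 xor 65 = 75
7a xor 74 = 0e
59 xor 20 = 79
bc xor 74 = c8
59 xor 68 = 31
6d xor 65 = 08
71 xor 20 = 51

[218, 145, 249, 28, 117, 14, 121, 200, 49, 8, 81]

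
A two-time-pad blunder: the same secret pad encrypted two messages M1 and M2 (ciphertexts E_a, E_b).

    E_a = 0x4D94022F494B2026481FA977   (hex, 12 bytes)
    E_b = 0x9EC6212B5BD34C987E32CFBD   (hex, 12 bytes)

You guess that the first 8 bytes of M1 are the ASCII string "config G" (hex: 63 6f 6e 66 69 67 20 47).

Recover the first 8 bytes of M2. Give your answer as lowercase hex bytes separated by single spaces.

b0 3d 4d 62 7b ff 4c f9

First, E_a ⊕ E_b = (M1 ⊕ K) ⊕ (M2 ⊕ K) = M1 ⊕ M2, so the key drops out. Then M2 = (M1 ⊕ M2) ⊕ M1 over the first 8 bytes.
byte 0: (4d ⊕ 9e) ⊕ 63 = d3 ⊕ 63 = b0
byte 1: (94 ⊕ c6) ⊕ 6f = 52 ⊕ 6f = 3d
byte 2: (02 ⊕ 21) ⊕ 6e = 23 ⊕ 6e = 4d
byte 3: (2f ⊕ 2b) ⊕ 66 = 04 ⊕ 66 = 62
byte 4: (49 ⊕ 5b) ⊕ 69 = 12 ⊕ 69 = 7b
byte 5: (4b ⊕ d3) ⊕ 67 = 98 ⊕ 67 = ff
byte 6: (20 ⊕ 4c) ⊕ 20 = 6c ⊕ 20 = 4c
byte 7: (26 ⊕ 98) ⊕ 47 = be ⊕ 47 = f9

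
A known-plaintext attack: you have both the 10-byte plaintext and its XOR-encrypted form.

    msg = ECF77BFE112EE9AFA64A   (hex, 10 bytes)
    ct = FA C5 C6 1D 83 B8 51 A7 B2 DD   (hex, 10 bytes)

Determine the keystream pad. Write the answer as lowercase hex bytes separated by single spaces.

Since ct = msg ⊕ pad, XORing both sides with msg gives pad = msg ⊕ ct.
236 ⊕ 250 =  22
247 ⊕ 197 =  50
123 ⊕ 198 = 189
254 ⊕  29 = 227
 17 ⊕ 131 = 146
 46 ⊕ 184 = 150
233 ⊕  81 = 184
175 ⊕ 167 =   8
166 ⊕ 178 =  20
 74 ⊕ 221 = 151

16 32 bd e3 92 96 b8 08 14 97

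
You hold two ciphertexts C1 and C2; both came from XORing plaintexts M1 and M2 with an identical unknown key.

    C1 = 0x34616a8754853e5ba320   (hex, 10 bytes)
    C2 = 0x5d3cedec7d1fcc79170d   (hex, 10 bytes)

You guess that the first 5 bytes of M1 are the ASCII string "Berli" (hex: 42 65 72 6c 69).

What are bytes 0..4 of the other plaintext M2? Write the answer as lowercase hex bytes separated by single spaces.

2b 38 f5 07 40

First, C1 ⊕ C2 = (M1 ⊕ K) ⊕ (M2 ⊕ K) = M1 ⊕ M2, so the key drops out. Then M2 = (M1 ⊕ M2) ⊕ M1 over the first 5 bytes.
byte 0: (34 XOR 5d) XOR 42 = 69 XOR 42 = 2b
byte 1: (61 XOR 3c) XOR 65 = 5d XOR 65 = 38
byte 2: (6a XOR ed) XOR 72 = 87 XOR 72 = f5
byte 3: (87 XOR ec) XOR 6c = 6b XOR 6c = 07
byte 4: (54 XOR 7d) XOR 69 = 29 XOR 69 = 40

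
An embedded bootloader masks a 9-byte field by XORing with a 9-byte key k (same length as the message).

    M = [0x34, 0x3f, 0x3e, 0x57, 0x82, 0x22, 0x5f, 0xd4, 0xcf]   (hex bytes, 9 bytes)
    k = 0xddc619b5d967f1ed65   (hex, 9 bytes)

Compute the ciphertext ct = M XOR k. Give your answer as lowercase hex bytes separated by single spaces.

e9 f9 27 e2 5b 45 ae 39 aa

XOR is its own inverse, so applying the key byte-wise gives the result directly.
 52 ⊕ 221 = 233
 63 ⊕ 198 = 249
 62 ⊕  25 =  39
 87 ⊕ 181 = 226
130 ⊕ 217 =  91
 34 ⊕ 103 =  69
 95 ⊕ 241 = 174
212 ⊕ 237 =  57
207 ⊕ 101 = 170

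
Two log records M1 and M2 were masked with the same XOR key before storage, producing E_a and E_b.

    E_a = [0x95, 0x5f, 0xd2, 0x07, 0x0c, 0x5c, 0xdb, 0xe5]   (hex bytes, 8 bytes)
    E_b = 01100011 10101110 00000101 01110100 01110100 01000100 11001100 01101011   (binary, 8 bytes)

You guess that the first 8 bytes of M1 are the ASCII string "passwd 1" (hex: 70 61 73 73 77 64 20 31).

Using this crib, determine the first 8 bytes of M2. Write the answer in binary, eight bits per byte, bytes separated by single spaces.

10000110 10010000 10100100 00000000 00001111 01111100 00110111 10111111

First, E_a ⊕ E_b = (M1 ⊕ K) ⊕ (M2 ⊕ K) = M1 ⊕ M2, so the key drops out. Then M2 = (M1 ⊕ M2) ⊕ M1 over the first 8 bytes.
byte 0: (95 xor 63) xor 70 = f6 xor 70 = 86
byte 1: (5f xor ae) xor 61 = f1 xor 61 = 90
byte 2: (d2 xor 05) xor 73 = d7 xor 73 = a4
byte 3: (07 xor 74) xor 73 = 73 xor 73 = 00
byte 4: (0c xor 74) xor 77 = 78 xor 77 = 0f
byte 5: (5c xor 44) xor 64 = 18 xor 64 = 7c
byte 6: (db xor cc) xor 20 = 17 xor 20 = 37
byte 7: (e5 xor 6b) xor 31 = 8e xor 31 = bf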